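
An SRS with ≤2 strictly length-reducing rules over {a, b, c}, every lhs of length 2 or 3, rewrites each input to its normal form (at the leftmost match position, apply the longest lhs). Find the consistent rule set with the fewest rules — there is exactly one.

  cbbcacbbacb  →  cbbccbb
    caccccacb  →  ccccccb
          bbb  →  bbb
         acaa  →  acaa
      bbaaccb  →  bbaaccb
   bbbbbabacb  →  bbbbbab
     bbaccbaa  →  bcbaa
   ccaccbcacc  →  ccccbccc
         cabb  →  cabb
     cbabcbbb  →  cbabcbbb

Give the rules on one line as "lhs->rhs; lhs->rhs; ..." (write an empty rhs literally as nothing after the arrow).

bac->; cac->cc

  | cbbcacbbacb => cbbccbbacb => cbbccbb
  | caccccacb => cccccacb => ccccccb
  | bbb
  | acaa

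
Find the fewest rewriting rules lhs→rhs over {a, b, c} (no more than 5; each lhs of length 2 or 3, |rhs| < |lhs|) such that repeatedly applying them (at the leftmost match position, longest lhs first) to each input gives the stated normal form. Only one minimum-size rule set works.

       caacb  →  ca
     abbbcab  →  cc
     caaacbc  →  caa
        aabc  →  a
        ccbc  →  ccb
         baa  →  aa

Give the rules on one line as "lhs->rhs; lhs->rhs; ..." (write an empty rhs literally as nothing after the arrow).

ab->c; ac->a; ba->a; bc->b

  | caacb => caab => cac => ca
  | abbbcab => cbbcab => cbbab => cbab => cab => cc
  | caaacbc => caaabc => caacc => caac => caa
  | aabc => acc => ac => a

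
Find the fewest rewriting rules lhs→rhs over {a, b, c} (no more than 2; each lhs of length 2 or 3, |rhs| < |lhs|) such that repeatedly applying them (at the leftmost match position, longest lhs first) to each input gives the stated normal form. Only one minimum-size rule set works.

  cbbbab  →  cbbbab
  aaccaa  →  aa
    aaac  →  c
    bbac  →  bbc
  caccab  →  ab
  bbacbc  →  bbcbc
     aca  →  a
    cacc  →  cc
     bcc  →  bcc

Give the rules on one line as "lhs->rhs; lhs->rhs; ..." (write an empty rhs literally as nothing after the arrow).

  | cbbbab
  | aaccaa => accaa => ccaa => caa => aa
  | aaac => aac => ac => c
  | bbac => bbc

ac->c; ca->a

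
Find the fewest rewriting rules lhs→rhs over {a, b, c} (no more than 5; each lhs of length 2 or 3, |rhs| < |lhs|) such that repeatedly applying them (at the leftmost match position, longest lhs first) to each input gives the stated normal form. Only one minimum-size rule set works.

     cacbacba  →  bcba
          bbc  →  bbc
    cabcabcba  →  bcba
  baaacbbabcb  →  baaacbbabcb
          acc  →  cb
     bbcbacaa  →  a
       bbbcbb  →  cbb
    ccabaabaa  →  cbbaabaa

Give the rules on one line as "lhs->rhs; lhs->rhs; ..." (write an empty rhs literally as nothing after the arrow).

acc->cb; bac->; bbb->; ca->b

  | cacbacba => bcbacba => bcba
  | bbc
  | cabcabcba => bbcabcba => bbbbcba => bcba
  | baaacbbabcb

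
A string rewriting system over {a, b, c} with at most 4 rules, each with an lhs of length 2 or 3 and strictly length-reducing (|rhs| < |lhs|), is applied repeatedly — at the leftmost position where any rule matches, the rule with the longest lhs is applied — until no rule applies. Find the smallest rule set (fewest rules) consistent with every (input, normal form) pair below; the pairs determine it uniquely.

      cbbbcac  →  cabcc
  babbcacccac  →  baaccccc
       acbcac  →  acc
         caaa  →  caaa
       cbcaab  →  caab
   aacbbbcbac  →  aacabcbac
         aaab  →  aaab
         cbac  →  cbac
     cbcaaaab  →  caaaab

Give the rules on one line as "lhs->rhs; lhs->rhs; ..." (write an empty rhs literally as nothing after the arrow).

  | cbbbcac => cabcac => cabcc
  | babbcacccac => baacacccac => baaccccac => baaccccc
  | acbcac => acac => acc
  | caaa

bb->a; cac->cc; cbc->c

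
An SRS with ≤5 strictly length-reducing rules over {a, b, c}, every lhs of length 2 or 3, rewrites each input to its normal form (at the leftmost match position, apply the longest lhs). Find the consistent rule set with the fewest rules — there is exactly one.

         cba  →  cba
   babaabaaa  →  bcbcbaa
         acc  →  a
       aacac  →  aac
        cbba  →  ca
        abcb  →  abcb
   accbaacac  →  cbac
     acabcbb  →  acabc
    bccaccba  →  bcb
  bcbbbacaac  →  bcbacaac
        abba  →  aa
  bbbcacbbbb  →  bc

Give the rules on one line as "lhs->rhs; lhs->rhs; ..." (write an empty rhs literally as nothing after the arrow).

aba->cb; bb->; cac->c; cc->

  | cba
  | babaabaaa => bcbabaaa => bcbcbaa
  | acc => a
  | aacac => aac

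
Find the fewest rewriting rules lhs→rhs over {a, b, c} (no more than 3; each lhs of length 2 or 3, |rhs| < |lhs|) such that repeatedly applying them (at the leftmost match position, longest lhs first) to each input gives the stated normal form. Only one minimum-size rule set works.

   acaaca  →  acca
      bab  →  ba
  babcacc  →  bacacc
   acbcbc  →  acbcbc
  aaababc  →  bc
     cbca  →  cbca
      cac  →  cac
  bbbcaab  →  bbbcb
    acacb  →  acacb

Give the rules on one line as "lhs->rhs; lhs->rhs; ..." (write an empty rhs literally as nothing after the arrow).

  | acaaca => acca
  | bab => ba
  | babcacc => bacacc
  | acbcbc

aa->; ab->a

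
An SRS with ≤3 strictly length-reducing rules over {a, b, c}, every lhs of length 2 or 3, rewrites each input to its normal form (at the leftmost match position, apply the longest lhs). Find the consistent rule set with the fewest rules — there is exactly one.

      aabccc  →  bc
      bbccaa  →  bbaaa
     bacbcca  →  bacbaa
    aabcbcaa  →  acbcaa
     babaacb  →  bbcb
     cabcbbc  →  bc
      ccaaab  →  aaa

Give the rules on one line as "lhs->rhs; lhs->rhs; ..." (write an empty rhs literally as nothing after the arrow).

  | aabccc => accc => aac => bc
  | bbccaa => bbaaa
  | bacbcca => bacbaa
  | aabcbcaa => acbcaa

aac->bc; ab->; cc->a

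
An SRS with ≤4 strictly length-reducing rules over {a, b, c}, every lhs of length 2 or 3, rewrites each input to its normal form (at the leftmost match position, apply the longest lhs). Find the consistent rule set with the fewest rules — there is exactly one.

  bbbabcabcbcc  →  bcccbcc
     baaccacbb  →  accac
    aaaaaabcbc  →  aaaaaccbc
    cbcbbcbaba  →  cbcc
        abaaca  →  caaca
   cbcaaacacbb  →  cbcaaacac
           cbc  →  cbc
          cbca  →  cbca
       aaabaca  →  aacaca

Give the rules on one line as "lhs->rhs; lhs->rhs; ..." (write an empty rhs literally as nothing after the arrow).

  | bbbabcabcbcc => babcabcbcc => bcabcbcc => bcccbcc
  | baaccacbb => accacbb => accac
  | aaaaaabcbc => aaaaaccbc
  | cbcbbcbaba => cbccbaba => cbccba => cbcc

ab->c; ba->; bb->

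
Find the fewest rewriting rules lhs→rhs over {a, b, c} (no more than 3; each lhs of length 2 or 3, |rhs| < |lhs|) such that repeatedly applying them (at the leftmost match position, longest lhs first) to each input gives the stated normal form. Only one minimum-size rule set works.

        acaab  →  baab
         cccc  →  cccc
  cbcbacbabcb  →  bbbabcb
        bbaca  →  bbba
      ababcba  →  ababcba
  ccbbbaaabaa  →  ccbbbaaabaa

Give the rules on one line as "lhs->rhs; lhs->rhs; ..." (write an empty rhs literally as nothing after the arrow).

ac->b; cbc->

  | acaab => baab
  | cccc
  | cbcbacbabcb => bacbabcb => bbbabcb
  | bbaca => bbba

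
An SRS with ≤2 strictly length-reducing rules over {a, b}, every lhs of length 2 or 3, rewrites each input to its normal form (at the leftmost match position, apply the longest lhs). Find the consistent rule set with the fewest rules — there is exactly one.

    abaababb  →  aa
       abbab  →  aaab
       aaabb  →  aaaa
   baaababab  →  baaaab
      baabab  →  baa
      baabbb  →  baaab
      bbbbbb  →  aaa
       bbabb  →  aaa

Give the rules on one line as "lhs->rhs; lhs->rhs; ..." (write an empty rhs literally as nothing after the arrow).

aba->b; bb->a

  | abaababb => bababb => bbbb => abb => aa
  | abbab => aaab
  | aaabb => aaaa
  | baaababab => baabbab => baaaab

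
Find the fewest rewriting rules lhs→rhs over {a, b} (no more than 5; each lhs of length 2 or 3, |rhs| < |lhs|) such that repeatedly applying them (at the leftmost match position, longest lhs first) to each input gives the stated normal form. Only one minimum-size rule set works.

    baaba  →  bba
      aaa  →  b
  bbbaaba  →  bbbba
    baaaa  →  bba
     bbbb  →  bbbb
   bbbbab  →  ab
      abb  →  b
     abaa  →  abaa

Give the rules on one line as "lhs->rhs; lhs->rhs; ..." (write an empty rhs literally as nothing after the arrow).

  | baaba => bba
  | aaa => b
  | bbbaaba => bbbba
  | baaaa => bba

aaa->b; aab->b; abb->b; bab->ab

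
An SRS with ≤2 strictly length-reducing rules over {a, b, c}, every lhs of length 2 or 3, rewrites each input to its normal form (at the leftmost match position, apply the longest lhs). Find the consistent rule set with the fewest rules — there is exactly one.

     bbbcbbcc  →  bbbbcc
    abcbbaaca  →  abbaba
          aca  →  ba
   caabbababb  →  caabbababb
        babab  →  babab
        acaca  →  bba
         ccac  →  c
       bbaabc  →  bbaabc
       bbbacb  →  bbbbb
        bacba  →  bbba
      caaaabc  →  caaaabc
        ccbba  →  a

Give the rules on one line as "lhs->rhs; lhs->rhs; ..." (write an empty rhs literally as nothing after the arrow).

  | bbbcbbcc => bbbbcc
  | abcbbaaca => abbaaca => abbaba
  | aca => ba
  | caabbababb

ac->b; cb->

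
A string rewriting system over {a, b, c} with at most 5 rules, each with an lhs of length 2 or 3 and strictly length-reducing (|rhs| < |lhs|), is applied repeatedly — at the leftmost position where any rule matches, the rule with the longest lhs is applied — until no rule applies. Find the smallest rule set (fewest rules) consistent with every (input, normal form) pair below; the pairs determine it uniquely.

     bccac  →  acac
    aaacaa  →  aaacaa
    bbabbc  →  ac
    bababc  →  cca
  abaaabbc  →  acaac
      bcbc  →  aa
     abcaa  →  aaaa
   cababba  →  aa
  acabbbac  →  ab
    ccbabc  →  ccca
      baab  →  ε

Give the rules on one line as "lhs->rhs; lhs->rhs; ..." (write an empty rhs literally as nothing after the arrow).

  | bccac => acac
  | aaacaa
  | bbabbc => bcbbc => abbc => aba => ac
  | bababc => cbabc => ccbc => cca

ba->c; bac->; bc->a; cab->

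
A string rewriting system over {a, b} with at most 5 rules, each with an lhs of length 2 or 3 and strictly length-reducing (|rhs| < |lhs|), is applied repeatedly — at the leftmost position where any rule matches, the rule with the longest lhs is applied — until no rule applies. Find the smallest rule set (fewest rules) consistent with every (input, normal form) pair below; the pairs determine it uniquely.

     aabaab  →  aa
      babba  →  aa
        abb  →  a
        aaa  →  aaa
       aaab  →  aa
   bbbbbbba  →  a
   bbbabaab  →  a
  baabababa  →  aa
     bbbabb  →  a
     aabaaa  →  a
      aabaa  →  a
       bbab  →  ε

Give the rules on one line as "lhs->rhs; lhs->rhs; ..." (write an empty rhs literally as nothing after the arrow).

  | aabaab => aabab => aabb => aa
  | babba => abba => aa
  | abb => a
  | aaa

ab->; aba->ab; abb->a; ba->a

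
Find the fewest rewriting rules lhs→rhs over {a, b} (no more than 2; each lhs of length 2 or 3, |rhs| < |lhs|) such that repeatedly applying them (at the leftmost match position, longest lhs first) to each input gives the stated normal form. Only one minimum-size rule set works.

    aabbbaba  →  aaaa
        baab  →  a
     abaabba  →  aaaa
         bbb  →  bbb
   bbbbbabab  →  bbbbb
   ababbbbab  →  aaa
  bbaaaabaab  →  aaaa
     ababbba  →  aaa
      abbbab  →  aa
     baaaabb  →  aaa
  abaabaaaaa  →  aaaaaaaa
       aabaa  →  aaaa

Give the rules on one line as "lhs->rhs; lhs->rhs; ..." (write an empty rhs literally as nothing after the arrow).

  | aabbbaba => aabbaba => aababa => aaaba => aaaa
  | baab => ab => a
  | abaabba => aaabba => aaaba => aaaa
  | bbb

ab->a; ba->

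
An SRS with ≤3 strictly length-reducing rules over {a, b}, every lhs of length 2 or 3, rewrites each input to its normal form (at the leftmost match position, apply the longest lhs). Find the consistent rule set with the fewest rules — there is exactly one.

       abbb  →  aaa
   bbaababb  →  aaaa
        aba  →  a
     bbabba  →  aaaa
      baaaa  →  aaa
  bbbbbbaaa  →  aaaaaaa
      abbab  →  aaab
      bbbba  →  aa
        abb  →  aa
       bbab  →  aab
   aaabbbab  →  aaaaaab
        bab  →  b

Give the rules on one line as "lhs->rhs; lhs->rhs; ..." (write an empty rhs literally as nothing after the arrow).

  | abbb => aaa
  | bbaababb => aaababb => aaabb => aaaa
  | aba => a
  | bbabba => aabba => aaaa

ba->; bb->a; bbb->aa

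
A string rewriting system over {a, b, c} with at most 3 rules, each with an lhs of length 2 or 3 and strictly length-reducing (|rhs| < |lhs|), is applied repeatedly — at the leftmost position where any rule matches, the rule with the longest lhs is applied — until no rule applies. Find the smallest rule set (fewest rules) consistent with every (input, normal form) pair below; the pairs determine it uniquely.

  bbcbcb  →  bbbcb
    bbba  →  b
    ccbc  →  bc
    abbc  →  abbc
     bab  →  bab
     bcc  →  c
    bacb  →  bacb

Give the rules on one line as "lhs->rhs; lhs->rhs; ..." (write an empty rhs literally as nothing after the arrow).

bba->; bcc->c; cbc->bc

  | bbcbcb => bbbcb
  | bbba => b
  | ccbc => cbc => bc
  | abbc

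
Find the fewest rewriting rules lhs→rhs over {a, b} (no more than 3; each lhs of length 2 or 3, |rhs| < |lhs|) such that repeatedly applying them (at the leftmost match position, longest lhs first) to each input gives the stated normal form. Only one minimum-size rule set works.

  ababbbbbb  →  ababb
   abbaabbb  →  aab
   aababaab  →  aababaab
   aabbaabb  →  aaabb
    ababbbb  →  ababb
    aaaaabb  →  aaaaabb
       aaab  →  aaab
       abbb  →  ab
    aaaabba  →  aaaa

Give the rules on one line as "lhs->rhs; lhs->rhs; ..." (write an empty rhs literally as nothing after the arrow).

bba->; bbb->b

  | ababbbbbb => ababbbb => ababb
  | abbaabbb => aabbb => aab
  | aababaab
  | aabbaabb => aaabb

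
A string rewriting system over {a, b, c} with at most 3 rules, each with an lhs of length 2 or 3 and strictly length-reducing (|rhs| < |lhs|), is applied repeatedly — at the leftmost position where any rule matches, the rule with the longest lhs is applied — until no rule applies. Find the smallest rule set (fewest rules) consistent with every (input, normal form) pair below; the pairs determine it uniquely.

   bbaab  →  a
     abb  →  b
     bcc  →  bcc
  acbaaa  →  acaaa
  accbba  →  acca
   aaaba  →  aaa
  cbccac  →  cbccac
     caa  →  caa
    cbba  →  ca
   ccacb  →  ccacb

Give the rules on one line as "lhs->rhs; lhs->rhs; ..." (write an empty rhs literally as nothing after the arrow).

ab->; ba->a

  | bbaab => baab => aab => a
  | abb => b
  | bcc
  | acbaaa => acaaa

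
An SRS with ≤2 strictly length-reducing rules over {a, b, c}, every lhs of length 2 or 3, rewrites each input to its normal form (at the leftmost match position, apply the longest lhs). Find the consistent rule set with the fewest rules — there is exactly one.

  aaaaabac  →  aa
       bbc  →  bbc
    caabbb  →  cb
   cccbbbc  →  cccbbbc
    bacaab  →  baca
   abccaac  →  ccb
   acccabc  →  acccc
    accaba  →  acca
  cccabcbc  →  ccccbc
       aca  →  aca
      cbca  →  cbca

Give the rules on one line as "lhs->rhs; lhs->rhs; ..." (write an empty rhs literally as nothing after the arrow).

  | aaaaabac => aaaaac => aaab => aa
  | bbc
  | caabbb => cabb => cb
  | cccbbbc

aac->b; ab->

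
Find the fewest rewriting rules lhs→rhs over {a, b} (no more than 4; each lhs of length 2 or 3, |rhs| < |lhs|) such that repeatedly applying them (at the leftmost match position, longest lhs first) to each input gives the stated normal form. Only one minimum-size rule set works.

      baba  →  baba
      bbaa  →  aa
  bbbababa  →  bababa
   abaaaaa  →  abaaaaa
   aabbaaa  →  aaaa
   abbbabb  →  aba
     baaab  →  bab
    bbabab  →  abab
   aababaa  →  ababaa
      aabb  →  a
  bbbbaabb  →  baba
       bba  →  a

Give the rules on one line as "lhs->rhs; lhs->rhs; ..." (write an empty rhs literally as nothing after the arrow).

aab->ab; bb->; bbb->ba

  | baba
  | bbaa => aa
  | bbbababa => baababa => bababa
  | abaaaaa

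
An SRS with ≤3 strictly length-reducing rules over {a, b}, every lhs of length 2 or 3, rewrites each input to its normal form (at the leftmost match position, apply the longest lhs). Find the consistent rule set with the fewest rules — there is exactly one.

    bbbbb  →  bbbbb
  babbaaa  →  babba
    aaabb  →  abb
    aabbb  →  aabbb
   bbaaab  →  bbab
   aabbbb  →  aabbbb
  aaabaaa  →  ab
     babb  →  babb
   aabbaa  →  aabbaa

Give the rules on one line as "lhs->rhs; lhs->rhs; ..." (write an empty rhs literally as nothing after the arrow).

  | bbbbb
  | babbaaa => babba
  | aaabb => abb
  | aabbb

aaa->a; aba->ab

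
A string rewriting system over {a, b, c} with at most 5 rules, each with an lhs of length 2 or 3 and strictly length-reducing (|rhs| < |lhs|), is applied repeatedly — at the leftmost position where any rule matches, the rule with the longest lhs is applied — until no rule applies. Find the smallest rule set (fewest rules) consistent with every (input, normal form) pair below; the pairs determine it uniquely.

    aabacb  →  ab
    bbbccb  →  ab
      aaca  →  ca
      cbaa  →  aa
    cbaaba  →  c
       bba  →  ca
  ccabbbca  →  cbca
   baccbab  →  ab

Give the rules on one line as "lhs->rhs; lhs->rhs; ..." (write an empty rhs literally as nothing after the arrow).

  | aabacb => aaccb => accb => ccb => ab
  | bbbccb => cbccb => cbab => ccb => ab
  | aaca => aca => ca
  | cbaa => cca => aa

ac->c; ba->c; bb->c; cc->a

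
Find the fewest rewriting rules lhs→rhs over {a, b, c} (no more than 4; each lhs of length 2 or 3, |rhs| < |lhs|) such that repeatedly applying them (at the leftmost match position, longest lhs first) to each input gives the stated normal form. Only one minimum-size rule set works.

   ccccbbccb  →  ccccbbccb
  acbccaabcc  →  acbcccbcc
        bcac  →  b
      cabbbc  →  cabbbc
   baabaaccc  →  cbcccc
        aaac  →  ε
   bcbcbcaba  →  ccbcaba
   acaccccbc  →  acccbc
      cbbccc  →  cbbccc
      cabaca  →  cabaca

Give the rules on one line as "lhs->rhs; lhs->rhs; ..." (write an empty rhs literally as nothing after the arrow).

aa->c; bcb->cb; cac->

  | ccccbbccb
  | acbccaabcc => acbcccbcc
  | bcac => b
  | cabbbc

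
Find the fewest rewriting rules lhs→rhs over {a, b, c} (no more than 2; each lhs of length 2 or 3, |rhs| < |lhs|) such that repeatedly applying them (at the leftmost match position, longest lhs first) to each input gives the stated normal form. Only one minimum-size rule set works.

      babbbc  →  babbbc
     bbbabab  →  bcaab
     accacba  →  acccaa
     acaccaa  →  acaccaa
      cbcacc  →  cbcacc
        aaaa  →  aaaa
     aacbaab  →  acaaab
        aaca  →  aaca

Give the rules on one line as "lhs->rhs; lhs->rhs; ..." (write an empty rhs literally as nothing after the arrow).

acb->ca; bba->ac

  | babbbc
  | bbbabab => bacbab => bcaab
  | accacba => acccaa
  | acaccaa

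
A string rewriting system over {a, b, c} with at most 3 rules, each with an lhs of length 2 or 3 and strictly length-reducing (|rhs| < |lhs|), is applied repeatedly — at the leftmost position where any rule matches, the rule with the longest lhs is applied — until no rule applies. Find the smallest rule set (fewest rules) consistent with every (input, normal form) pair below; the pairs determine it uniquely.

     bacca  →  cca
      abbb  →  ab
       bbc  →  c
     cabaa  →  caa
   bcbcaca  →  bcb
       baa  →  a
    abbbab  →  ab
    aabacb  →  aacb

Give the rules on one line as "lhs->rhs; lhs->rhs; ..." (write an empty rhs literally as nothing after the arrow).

ba->; bb->; bca->b

  | bacca => cca
  | abbb => ab
  | bbc => c
  | cabaa => caa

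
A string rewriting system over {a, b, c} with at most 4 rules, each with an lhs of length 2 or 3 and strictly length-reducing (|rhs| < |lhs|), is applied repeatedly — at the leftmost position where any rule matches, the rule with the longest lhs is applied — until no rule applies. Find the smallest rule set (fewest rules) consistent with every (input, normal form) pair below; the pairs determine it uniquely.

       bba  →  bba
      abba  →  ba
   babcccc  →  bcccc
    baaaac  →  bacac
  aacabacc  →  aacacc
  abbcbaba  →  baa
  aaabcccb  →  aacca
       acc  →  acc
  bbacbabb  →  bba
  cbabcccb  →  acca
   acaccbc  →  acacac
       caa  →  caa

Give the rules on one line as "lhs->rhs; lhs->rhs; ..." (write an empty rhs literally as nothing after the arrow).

aaa->ac; ab->; cb->a

  | bba
  | abba => ba
  | babcccc => bcccc
  | baaaac => bacac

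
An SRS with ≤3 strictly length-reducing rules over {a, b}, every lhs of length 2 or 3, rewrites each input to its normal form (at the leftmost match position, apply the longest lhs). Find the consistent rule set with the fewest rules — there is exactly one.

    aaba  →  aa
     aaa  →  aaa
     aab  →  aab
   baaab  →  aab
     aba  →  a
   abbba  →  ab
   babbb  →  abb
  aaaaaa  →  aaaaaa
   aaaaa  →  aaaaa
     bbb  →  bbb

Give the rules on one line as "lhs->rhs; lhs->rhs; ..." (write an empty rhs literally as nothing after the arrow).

ba->; bab->a; bba->

  | aaba => aa
  | aaa
  | aab
  | baaab => aab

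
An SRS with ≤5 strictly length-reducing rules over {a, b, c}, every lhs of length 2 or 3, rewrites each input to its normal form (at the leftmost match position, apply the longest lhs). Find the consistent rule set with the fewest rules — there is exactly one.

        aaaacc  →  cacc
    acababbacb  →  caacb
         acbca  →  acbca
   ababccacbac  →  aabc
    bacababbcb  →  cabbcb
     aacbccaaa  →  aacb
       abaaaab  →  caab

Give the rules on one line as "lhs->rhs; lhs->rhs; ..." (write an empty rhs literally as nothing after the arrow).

aaa->c; aca->c; ba->a; ccc->

  | aaaacc => cacc
  | acababbacb => cbabbacb => cabbacb => cabacb => caacb
  | acbca
  | ababccacbac => aabccacbac => aabccacac => aabcccc => aabc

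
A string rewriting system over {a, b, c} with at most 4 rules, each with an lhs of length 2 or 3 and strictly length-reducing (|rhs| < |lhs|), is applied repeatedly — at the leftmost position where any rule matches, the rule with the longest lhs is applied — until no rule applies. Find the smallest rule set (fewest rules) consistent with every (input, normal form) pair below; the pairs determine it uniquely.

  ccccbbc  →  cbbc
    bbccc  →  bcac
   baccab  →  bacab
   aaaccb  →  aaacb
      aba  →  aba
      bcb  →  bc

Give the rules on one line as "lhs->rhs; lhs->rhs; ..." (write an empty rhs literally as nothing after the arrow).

bcb->bc; bcc->ca; cc->c

  | ccccbbc => cccbbc => ccbbc => cbbc
  | bbccc => bcac
  | baccab => bacab
  | aaaccb => aaacb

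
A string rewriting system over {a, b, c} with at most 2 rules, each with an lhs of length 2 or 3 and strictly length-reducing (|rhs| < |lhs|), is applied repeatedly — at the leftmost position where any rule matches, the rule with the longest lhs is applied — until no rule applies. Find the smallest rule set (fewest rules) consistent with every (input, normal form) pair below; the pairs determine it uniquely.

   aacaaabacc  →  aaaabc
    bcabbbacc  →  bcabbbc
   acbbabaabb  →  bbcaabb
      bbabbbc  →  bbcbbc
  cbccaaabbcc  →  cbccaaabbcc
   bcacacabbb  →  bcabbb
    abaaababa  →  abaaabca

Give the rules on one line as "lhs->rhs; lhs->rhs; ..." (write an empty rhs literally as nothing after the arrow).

ac->; bab->bc

  | aacaaabacc => aaaabacc => aaaabc
  | bcabbbacc => bcabbbc
  | acbbabaabb => bbabaabb => bbcaabb
  | bbabbbc => bbcbbc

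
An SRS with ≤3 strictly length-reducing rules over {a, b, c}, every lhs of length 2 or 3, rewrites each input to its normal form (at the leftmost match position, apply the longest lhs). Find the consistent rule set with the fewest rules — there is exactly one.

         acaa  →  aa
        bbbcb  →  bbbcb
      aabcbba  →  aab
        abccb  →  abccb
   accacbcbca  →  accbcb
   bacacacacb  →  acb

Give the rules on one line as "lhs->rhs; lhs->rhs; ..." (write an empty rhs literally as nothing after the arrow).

ba->a; ca->

  | acaa => aa
  | bbbcb
  | aabcbba => aabcba => aabca => aab
  | abccb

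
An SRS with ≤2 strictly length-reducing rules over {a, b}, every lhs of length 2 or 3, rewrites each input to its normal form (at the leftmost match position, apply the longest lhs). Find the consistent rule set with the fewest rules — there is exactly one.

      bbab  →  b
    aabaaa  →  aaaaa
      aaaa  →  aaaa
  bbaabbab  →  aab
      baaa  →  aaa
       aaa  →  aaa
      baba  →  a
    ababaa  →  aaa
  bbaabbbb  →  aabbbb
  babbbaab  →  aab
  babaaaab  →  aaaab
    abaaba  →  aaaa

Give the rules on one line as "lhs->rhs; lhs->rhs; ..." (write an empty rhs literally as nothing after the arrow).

ba->a; bab->

  | bbab => b
  | aabaaa => aaaaa
  | aaaa
  | bbaabbab => baabbab => aabbab => aab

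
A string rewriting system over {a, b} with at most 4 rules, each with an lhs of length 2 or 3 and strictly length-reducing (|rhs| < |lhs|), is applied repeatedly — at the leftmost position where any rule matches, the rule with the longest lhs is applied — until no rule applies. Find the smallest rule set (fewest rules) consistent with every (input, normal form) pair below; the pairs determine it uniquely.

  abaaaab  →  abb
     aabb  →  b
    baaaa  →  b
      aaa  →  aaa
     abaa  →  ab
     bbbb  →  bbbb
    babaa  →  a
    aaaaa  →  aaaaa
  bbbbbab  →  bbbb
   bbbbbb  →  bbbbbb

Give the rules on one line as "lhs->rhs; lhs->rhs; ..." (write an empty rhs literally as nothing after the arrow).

aab->; ba->b; bba->

  | abaaaab => abaaab => abaab => abab => abb
  | aabb => b
  | baaaa => baaa => baa => ba => b
  | aaa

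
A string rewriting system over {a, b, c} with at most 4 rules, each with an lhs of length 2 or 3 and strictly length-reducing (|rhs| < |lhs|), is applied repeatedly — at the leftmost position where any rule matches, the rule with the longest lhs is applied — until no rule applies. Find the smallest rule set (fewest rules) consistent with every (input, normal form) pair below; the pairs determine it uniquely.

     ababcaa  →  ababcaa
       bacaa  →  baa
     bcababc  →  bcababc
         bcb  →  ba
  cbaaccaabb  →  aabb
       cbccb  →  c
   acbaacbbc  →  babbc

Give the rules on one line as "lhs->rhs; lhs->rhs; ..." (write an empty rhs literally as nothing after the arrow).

  | ababcaa
  | bacaa => baa
  | bcababc
  | bcb => ba

ac->; bcb->ba; cb->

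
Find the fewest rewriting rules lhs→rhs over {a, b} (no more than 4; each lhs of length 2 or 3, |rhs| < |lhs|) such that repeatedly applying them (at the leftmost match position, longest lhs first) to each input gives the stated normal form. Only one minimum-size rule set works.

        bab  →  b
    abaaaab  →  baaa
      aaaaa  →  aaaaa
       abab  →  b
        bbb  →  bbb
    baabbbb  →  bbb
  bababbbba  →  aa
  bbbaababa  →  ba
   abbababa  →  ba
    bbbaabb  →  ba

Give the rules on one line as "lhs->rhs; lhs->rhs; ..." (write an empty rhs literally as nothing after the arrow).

ab->; aba->ba; bba->aa

  | bab => b
  | abaaaab => baaaab => baaa
  | aaaaa
  | abab => bab => b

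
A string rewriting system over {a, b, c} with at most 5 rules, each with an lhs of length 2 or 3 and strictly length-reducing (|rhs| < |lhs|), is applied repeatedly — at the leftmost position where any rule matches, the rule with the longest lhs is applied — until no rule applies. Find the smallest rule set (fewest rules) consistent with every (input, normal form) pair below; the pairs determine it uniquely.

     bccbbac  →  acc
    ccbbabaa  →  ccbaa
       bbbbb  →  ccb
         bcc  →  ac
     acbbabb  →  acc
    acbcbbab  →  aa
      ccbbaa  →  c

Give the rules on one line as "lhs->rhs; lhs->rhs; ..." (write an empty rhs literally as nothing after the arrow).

  | bccbbac => acbbac => accac => acc
  | ccbbabaa => cccabaa => ccbaa
  | bbbbb => cbbb => ccb
  | bcc => ac

ab->a; bb->c; bc->a; ca->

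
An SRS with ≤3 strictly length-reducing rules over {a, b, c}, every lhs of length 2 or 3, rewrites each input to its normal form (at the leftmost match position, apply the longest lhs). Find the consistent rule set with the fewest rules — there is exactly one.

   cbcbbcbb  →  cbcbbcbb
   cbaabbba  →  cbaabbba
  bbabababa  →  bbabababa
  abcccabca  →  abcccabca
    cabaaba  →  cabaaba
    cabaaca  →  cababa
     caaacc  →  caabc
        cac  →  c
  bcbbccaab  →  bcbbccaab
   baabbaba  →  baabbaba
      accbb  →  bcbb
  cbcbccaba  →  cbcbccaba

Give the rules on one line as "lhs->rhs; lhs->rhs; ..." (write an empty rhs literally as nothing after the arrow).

ac->b; cac->c

  | cbcbbcbb
  | cbaabbba
  | bbabababa
  | abcccabca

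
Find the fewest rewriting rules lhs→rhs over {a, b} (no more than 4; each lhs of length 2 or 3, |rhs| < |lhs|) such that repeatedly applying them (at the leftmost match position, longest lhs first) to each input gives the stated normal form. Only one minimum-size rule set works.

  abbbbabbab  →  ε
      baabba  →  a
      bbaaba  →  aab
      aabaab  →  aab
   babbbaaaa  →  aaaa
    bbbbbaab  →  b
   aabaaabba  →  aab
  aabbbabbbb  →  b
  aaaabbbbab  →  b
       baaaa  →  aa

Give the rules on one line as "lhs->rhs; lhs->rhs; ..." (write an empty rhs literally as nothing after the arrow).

abb->b; ba->b; baa->; bb->

  | abbbbabbab => bbbabbab => babbab => bbbab => bab => bb => ε
  | baabba => bba => a
  | bbaaba => aaba => aab
  | aabaab => aab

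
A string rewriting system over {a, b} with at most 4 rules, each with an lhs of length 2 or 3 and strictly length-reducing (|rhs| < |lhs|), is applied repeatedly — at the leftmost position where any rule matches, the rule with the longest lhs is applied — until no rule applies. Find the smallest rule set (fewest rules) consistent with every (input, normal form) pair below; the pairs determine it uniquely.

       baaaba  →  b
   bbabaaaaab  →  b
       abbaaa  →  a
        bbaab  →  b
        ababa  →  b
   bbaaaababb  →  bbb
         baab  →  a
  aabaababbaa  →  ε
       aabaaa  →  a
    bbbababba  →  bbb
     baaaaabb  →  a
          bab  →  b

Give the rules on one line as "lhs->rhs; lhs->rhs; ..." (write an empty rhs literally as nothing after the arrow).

aa->b; ab->a; ba->

  | baaaba => aaba => bba => b
  | bbabaaaaab => bbaaaaab => baaaab => aaab => bab => b
  | abbaaa => abaaa => aaaa => baa => a
  | bbaab => bab => b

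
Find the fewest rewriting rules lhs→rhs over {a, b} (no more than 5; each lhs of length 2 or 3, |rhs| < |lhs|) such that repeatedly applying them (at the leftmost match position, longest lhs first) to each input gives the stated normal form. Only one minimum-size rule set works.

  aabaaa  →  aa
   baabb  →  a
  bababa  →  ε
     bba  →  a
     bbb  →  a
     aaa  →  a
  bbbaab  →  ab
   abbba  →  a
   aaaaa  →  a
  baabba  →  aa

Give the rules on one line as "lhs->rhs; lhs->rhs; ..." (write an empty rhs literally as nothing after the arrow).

  | aabaaa => aaaa => aa
  | baabb => abb => a
  | bababa => baba => ba => ε
  | bba => a

aaa->a; ba->; bb->; bbb->a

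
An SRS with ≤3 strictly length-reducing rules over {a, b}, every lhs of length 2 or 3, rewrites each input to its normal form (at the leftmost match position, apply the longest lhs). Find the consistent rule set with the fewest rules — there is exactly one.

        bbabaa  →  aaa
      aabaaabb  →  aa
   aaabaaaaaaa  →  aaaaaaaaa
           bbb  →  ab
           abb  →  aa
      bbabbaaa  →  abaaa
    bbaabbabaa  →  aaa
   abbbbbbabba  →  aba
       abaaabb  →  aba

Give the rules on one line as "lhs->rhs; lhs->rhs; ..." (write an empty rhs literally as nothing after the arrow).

aab->a; bb->a

  | bbabaa => aabaa => aaa
  | aabaaabb => aaaabb => aaab => aa
  | aaabaaaaaaa => aaaaaaaaa
  | bbb => ab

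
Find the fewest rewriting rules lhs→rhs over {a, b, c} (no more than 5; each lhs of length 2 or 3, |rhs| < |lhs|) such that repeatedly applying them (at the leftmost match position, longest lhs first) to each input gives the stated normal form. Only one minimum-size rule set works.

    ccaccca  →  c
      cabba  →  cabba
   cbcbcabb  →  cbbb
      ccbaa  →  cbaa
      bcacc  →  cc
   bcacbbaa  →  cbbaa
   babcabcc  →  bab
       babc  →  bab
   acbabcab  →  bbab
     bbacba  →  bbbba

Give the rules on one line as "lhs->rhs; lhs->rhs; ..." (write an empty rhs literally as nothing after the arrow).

  | ccaccca => ccbcca => cbcca => cbca => c
  | cabba
  | cbcbcabb => cbbcabb => cbbb
  | ccbaa => cbaa

ac->b; bc->b; bca->; ccb->cb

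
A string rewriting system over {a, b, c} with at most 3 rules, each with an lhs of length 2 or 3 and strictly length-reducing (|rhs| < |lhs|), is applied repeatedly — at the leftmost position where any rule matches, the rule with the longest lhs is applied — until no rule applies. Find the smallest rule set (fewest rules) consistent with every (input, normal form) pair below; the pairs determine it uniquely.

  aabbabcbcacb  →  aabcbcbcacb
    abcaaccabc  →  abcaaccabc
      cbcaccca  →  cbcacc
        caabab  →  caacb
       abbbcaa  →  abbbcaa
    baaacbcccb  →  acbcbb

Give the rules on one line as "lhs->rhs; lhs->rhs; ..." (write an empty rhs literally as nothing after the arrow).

ba->c; baa->; ccc->cb

  | aabbabcbcacb => aabcbcbcacb
  | abcaaccabc
  | cbcaccca => cbcacba => cbcacc
  | caabab => caacb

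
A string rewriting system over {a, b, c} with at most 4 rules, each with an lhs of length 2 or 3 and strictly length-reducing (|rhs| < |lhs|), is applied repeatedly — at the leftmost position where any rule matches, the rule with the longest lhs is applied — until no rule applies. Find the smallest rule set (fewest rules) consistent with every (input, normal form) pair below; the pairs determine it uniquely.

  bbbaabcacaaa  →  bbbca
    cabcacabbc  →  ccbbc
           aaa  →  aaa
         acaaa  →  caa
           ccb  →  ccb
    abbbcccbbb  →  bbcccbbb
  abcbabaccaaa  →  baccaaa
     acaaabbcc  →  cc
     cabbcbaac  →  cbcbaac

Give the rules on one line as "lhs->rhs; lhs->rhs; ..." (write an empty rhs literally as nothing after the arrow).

ab->; abc->; aca->c

  | bbbaabcacaaa => bbbaacaaa => bbbacaa => bbbca
  | cabcacabbc => cacabbc => ccbbc
  | aaa
  | acaaa => caa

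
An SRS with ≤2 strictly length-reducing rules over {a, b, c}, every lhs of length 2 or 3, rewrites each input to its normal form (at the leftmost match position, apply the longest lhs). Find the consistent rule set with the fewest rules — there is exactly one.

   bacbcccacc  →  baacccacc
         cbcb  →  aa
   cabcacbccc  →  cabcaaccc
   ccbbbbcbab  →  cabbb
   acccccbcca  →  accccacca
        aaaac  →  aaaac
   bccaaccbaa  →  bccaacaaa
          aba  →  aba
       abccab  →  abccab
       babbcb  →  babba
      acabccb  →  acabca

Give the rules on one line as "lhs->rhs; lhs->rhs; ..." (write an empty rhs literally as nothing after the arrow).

  | bacbcccacc => baacccacc
  | cbcb => acb => aa
  | cabcacbccc => cabcaaccc
  | ccbbbbcbab => cabbbcbab => cabbbaab => cabbb

aab->; cb->a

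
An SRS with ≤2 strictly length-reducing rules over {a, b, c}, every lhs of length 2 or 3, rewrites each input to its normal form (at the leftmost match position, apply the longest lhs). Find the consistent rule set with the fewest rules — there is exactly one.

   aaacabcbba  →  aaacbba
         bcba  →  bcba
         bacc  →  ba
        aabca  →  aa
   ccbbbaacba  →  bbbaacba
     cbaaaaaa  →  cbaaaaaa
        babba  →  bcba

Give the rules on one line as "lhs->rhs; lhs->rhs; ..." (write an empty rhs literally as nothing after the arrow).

  | aaacabcbba => aaacccbba => aaacbba
  | bcba
  | bacc => ba
  | aabca => acca => aa

ab->c; cc->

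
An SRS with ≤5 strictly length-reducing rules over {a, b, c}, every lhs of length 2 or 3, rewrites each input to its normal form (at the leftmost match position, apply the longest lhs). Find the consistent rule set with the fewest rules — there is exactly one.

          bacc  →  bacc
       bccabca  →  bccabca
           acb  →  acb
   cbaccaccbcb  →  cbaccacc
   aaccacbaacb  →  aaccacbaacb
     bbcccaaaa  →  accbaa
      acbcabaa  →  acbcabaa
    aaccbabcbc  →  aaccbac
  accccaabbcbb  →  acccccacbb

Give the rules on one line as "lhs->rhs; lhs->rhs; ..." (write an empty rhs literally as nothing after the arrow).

bbb->ca; bbc->a; bcb->; caa->cb

  | bacc
  | bccabca
  | acb
  | cbaccaccbcb => cbaccacc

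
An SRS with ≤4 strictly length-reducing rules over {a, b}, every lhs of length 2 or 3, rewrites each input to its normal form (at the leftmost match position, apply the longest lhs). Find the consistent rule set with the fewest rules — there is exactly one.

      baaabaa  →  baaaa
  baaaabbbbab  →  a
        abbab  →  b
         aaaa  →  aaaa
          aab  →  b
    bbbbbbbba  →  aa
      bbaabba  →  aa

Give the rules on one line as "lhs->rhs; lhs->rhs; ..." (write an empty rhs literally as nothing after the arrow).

  | baaabaa => baaaa
  | baaaabbbbab => baaabbbbab => baabbbbab => babbbbab => bbbbbab => bbbab => bab => bb => a
  | abbab => bbab => aab => ab => b
  | aaaa

ab->b; aba->a; bb->a; bbb->b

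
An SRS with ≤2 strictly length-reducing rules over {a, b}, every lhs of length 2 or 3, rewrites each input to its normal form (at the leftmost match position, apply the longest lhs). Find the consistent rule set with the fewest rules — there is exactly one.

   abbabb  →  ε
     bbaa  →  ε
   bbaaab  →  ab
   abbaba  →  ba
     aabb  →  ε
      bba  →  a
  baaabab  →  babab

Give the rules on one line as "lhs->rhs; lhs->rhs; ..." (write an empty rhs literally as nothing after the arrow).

aa->; bb->

  | abbabb => aabb => bb => ε
  | bbaa => aa => ε
  | bbaaab => aaab => ab
  | abbaba => aaba => ba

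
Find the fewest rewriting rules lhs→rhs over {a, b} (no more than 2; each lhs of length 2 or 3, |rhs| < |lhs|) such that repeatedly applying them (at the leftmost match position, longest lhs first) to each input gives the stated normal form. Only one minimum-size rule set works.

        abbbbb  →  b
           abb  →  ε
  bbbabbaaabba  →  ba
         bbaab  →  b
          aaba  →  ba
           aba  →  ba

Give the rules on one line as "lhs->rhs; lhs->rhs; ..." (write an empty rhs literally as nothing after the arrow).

  | abbbbb => bbbbb => bbb => b
  | abb => bb => ε
  | bbbabbaaabba => babbaaabba => bbbaaabba => baaabba => baabba => babba => bbba => ba
  | bbaab => aab => ab => b

ab->b; bb->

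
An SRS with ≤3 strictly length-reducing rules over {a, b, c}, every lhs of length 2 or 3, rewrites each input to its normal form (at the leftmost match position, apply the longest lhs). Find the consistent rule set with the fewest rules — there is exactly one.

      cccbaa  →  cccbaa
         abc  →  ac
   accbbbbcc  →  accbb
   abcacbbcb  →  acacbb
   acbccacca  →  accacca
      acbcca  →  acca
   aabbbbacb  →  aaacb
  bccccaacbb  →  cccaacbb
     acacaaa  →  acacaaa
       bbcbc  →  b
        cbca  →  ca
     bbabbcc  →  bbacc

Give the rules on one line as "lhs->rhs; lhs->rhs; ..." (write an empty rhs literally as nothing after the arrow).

  | cccbaa
  | abc => ac
  | accbbbbcc => accbbbc => accbb
  | abcacbbcb => acacbbcb => acacbb

ab->a; bc->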